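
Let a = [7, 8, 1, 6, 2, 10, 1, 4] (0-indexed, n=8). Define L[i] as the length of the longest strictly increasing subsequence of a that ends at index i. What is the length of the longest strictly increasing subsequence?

3

   i    0    1    2    3    4    5    6    7
a[i]    7    8    1    6    2   10    1    4
L[i]    1    2    1    2    2    3    1    3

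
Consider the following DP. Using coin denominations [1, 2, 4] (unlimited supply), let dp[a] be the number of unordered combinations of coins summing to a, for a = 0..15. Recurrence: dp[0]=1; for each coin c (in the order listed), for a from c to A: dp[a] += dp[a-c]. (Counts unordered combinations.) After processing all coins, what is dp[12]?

after  coin     0     1     2     3     4     5     6     7     8     9    10    11    12    13    14    15
          1     1     1     1     1     1     1     1     1     1     1     1     1     1     1     1     1
          2     1     1     2     2     3     3     4     4     5     5     6     6     7     7     8     8
          4     1     1     2     2     4     4     6     6     9     9    12    12    16    16    20    20

16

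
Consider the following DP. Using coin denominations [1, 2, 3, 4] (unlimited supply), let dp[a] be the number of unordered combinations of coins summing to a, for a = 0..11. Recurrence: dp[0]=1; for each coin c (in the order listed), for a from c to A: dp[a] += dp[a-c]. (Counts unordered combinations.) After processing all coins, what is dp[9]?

18

after  coin     0     1     2     3     4     5     6     7     8     9    10    11
          1     1     1     1     1     1     1     1     1     1     1     1     1
          2     1     1     2     2     3     3     4     4     5     5     6     6
          3     1     1     2     3     4     5     7     8    10    12    14    16
          4     1     1     2     3     5     6     9    11    15    18    23    27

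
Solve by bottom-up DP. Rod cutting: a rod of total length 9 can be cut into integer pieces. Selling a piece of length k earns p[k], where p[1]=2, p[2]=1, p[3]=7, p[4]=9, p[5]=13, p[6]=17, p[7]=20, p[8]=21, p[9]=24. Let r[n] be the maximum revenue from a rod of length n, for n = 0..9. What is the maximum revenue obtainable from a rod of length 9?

   n    0    1    2    3    4    5    6    7    8    9
r[n]    0    2    4    7    9   13   17   20   22   24

24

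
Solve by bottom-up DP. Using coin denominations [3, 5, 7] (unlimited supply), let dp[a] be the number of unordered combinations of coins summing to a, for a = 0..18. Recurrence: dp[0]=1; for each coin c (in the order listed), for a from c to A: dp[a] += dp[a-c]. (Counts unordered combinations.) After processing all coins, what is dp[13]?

after  coin     0     1     2     3     4     5     6     7     8     9    10    11    12    13    14    15    16    17    18
          3     1     0     0     1     0     0     1     0     0     1     0     0     1     0     0     1     0     0     1
          5     1     0     0     1     0     1     1     0     1     1     1     1     1     1     1     2     1     1     2
          7     1     0     0     1     0     1     1     1     1     1     2     1     2     2     2     3     2     3     3

2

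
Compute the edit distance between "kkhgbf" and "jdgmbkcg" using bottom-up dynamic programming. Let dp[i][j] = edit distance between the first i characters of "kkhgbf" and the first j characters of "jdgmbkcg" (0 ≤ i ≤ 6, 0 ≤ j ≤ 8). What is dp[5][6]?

   ''  j  d  g  m  b  k  c  g
''  0  1  2  3  4  5  6  7  8
 k  1  1  2  3  4  5  5  6  7
 k  2  2  2  3  4  5  5  6  7
 h  3  3  3  3  4  5  6  6  7
 g  4  4  4  3  4  5  6  7  6
 b  5  5  5  4  4  4  5  6  7
 f  6  6  6  5  5  5  5  6  7

5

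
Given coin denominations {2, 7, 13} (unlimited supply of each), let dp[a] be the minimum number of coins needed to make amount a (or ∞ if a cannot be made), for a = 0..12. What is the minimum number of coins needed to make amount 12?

6

 a  0  1  2  3  4  5  6  7  8  9 10 11 12
dp  0  -  1  -  2  -  3  1  4  2  5  3  6
(- denotes ∞ / unreachable)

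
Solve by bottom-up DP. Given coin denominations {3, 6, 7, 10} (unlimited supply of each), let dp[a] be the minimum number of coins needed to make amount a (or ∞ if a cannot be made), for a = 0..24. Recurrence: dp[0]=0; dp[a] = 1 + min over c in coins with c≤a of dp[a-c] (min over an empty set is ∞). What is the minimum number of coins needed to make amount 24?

 a  0  1  2  3  4  5  6  7  8  9 10 11 12 13 14 15 16 17 18 19 20 21 22 23 24
dp  0  -  -  1  -  -  1  1  -  2  1  -  2  2  2  3  2  2  3  3  2  3  3  3  3
(- denotes ∞ / unreachable)

3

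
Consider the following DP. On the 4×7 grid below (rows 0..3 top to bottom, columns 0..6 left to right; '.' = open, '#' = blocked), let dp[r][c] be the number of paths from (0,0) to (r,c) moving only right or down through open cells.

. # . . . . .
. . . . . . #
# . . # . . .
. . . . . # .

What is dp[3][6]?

2

r\c   0   1   2   3   4   5   6
  0   1   0   0   0   0   0   0
  1   1   1   1   1   1   1   0
  2   0   1   2   0   1   2   2
  3   0   1   3   3   4   0   2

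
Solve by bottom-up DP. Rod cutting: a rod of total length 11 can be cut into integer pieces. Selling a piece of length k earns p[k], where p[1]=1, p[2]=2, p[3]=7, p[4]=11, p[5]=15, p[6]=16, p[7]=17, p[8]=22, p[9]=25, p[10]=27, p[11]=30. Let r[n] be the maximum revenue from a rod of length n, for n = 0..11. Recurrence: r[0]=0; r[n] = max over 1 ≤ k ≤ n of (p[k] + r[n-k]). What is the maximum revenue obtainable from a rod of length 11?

31

   n    0    1    2    3    4    5    6    7    8    9   10   11
r[n]    0    1    2    7   11   15   16   18   22   26   30   31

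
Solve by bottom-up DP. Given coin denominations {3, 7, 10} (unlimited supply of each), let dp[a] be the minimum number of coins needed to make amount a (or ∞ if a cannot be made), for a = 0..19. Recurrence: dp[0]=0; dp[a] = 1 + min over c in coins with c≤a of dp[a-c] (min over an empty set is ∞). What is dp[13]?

 a  0  1  2  3  4  5  6  7  8  9 10 11 12 13 14 15 16 17 18 19
dp  0  -  -  1  -  -  2  1  -  3  1  -  4  2  2  5  3  2  6  4
(- denotes ∞ / unreachable)

2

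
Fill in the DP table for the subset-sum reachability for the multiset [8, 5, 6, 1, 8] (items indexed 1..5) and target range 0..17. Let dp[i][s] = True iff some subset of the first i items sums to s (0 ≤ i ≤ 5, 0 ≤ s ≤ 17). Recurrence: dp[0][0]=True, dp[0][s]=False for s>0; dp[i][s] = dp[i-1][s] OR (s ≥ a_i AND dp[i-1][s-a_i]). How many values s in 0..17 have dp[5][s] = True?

14

i\s   0   1   2   3   4   5   6   7   8   9  10  11  12  13  14  15  16  17
  0   T   F   F   F   F   F   F   F   F   F   F   F   F   F   F   F   F   F
  1   T   F   F   F   F   F   F   F   T   F   F   F   F   F   F   F   F   F
  2   T   F   F   F   F   T   F   F   T   F   F   F   F   T   F   F   F   F
  3   T   F   F   F   F   T   T   F   T   F   F   T   F   T   T   F   F   F
  4   T   T   F   F   F   T   T   T   T   T   F   T   T   T   T   T   F   F
  5   T   T   F   F   F   T   T   T   T   T   F   T   T   T   T   T   T   T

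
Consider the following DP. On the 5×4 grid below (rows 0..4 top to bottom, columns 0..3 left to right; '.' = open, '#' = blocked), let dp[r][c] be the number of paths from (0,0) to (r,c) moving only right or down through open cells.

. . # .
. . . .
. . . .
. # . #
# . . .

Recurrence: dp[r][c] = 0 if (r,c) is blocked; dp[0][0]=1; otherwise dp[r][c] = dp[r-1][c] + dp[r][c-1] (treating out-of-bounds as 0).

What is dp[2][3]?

r\c   0   1   2   3
  0   1   1   0   0
  1   1   2   2   2
  2   1   3   5   7
  3   1   0   5   0
  4   0   0   5   5

7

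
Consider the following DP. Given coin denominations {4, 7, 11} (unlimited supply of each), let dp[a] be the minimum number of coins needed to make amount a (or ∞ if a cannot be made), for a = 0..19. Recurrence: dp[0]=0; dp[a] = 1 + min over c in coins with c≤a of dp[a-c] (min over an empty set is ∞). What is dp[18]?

 a  0  1  2  3  4  5  6  7  8  9 10 11 12 13 14 15 16 17 18 19
dp  0  -  -  -  1  -  -  1  2  -  -  1  3  -  2  2  4  -  2  3
(- denotes ∞ / unreachable)

2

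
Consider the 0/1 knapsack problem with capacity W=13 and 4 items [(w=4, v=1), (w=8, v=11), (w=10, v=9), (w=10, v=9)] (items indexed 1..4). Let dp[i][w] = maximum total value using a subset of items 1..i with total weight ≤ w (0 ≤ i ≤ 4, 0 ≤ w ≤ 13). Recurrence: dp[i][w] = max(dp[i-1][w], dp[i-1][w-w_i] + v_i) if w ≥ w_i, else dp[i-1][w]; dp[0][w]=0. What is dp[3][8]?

11

i\w   0   1   2   3   4   5   6   7   8   9  10  11  12  13
  0   0   0   0   0   0   0   0   0   0   0   0   0   0   0
  1   0   0   0   0   1   1   1   1   1   1   1   1   1   1
  2   0   0   0   0   1   1   1   1  11  11  11  11  12  12
  3   0   0   0   0   1   1   1   1  11  11  11  11  12  12
  4   0   0   0   0   1   1   1   1  11  11  11  11  12  12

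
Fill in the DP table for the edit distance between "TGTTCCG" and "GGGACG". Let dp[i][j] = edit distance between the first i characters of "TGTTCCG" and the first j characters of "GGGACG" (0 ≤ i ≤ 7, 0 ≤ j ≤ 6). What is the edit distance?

   ''  G  G  G  A  C  G
''  0  1  2  3  4  5  6
 T  1  1  2  3  4  5  6
 G  2  1  1  2  3  4  5
 T  3  2  2  2  3  4  5
 T  4  3  3  3  3  4  5
 C  5  4  4  4  4  3  4
 C  6  5  5  5  5  4  4
 G  7  6  5  5  6  5  4

4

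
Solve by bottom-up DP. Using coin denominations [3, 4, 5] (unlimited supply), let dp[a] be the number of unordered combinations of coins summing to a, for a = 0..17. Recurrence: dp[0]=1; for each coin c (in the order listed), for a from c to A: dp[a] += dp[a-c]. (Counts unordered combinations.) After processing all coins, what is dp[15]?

4

after  coin     0     1     2     3     4     5     6     7     8     9    10    11    12    13    14    15    16    17
          3     1     0     0     1     0     0     1     0     0     1     0     0     1     0     0     1     0     0
          4     1     0     0     1     1     0     1     1     1     1     1     1     2     1     1     2     2     1
          5     1     0     0     1     1     1     1     1     2     2     2     2     3     3     3     4     4     4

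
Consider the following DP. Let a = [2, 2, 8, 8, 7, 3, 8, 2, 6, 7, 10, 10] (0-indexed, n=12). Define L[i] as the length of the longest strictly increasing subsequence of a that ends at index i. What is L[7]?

   i    0    1    2    3    4    5    6    7    8    9   10   11
a[i]    2    2    8    8    7    3    8    2    6    7   10   10
L[i]    1    1    2    2    2    2    3    1    3    4    5    5

1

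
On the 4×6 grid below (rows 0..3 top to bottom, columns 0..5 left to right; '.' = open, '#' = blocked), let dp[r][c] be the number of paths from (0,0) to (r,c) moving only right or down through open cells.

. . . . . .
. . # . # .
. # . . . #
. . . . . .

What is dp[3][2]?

r\c   0   1   2   3   4   5
  0   1   1   1   1   1   1
  1   1   2   0   1   0   1
  2   1   0   0   1   1   0
  3   1   1   1   2   3   3

1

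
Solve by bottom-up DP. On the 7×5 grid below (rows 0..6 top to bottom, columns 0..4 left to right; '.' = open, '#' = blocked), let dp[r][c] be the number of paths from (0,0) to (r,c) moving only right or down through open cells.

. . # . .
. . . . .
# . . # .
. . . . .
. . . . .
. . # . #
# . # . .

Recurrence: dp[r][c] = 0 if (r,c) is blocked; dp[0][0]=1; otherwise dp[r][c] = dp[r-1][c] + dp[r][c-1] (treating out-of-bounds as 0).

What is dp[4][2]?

r\c   0   1   2   3   4
  0   1   1   0   0   0
  1   1   2   2   2   2
  2   0   2   4   0   2
  3   0   2   6   6   8
  4   0   2   8  14  22
  5   0   2   0  14   0
  6   0   2   0  14  14

8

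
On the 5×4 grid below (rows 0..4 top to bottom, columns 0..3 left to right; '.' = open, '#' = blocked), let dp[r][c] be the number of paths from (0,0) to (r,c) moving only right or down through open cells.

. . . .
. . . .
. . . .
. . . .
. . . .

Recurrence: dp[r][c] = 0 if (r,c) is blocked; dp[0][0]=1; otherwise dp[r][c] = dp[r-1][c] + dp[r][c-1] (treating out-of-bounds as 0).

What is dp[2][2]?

r\c   0   1   2   3
  0   1   1   1   1
  1   1   2   3   4
  2   1   3   6  10
  3   1   4  10  20
  4   1   5  15  35

6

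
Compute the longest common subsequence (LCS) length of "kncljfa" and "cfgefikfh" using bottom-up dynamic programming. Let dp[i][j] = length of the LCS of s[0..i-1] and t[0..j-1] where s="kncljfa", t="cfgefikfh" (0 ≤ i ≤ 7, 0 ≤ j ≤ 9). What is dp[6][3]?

   ''  c  f  g  e  f  i  k  f  h
''  0  0  0  0  0  0  0  0  0  0
 k  0  0  0  0  0  0  0  1  1  1
 n  0  0  0  0  0  0  0  1  1  1
 c  0  1  1  1  1  1  1  1  1  1
 l  0  1  1  1  1  1  1  1  1  1
 j  0  1  1  1  1  1  1  1  1  1
 f  0  1  2  2  2  2  2  2  2  2
 a  0  1  2  2  2  2  2  2  2  2

2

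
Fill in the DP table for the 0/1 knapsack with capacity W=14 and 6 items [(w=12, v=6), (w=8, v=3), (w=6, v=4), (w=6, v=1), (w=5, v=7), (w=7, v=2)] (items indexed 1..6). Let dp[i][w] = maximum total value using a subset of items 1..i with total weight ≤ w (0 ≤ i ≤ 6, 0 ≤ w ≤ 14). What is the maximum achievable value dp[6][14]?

i\w   0   1   2   3   4   5   6   7   8   9  10  11  12  13  14
  0   0   0   0   0   0   0   0   0   0   0   0   0   0   0   0
  1   0   0   0   0   0   0   0   0   0   0   0   0   6   6   6
  2   0   0   0   0   0   0   0   0   3   3   3   3   6   6   6
  3   0   0   0   0   0   0   4   4   4   4   4   4   6   6   7
  4   0   0   0   0   0   0   4   4   4   4   4   4   6   6   7
  5   0   0   0   0   0   7   7   7   7   7   7  11  11  11  11
  6   0   0   0   0   0   7   7   7   7   7   7  11  11  11  11

11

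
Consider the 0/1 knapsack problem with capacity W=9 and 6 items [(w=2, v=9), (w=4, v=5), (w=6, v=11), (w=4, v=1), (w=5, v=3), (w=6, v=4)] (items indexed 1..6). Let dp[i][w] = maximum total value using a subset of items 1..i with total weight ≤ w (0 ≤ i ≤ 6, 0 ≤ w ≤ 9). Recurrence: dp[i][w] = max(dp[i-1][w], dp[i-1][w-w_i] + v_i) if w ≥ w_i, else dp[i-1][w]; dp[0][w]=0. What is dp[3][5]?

i\w   0   1   2   3   4   5   6   7   8   9
  0   0   0   0   0   0   0   0   0   0   0
  1   0   0   9   9   9   9   9   9   9   9
  2   0   0   9   9   9   9  14  14  14  14
  3   0   0   9   9   9   9  14  14  20  20
  4   0   0   9   9   9   9  14  14  20  20
  5   0   0   9   9   9   9  14  14  20  20
  6   0   0   9   9   9   9  14  14  20  20

9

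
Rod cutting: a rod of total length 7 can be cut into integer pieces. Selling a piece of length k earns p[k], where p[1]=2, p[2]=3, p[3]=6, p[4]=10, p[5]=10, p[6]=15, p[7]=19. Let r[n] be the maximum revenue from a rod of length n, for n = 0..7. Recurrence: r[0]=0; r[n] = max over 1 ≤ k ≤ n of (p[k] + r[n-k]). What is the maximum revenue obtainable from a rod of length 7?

19

   n    0    1    2    3    4    5    6    7
r[n]    0    2    4    6   10   12   15   19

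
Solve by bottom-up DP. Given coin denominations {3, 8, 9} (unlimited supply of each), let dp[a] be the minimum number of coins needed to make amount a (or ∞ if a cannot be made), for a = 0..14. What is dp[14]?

 a  0  1  2  3  4  5  6  7  8  9 10 11 12 13 14
dp  0  -  -  1  -  -  2  -  1  1  -  2  2  -  3
(- denotes ∞ / unreachable)

3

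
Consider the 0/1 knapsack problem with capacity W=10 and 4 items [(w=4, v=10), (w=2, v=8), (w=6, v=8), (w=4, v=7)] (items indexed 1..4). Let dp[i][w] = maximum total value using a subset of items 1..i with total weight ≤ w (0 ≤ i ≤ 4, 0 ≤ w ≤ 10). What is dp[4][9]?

18

i\w   0   1   2   3   4   5   6   7   8   9  10
  0   0   0   0   0   0   0   0   0   0   0   0
  1   0   0   0   0  10  10  10  10  10  10  10
  2   0   0   8   8  10  10  18  18  18  18  18
  3   0   0   8   8  10  10  18  18  18  18  18
  4   0   0   8   8  10  10  18  18  18  18  25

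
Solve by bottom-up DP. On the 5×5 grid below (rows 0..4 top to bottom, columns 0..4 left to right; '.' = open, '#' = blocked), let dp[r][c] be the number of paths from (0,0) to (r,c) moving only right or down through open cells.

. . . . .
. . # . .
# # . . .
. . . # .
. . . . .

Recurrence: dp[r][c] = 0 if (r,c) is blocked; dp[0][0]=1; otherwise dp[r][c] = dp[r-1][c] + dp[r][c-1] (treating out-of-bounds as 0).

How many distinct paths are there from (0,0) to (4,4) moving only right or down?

r\c   0   1   2   3   4
  0   1   1   1   1   1
  1   1   2   0   1   2
  2   0   0   0   1   3
  3   0   0   0   0   3
  4   0   0   0   0   3

3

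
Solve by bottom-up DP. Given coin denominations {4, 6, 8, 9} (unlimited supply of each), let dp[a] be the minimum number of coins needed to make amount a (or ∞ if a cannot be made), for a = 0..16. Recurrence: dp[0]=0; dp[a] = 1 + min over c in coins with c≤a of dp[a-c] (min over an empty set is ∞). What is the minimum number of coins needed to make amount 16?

2

 a  0  1  2  3  4  5  6  7  8  9 10 11 12 13 14 15 16
dp  0  -  -  -  1  -  1  -  1  1  2  -  2  2  2  2  2
(- denotes ∞ / unreachable)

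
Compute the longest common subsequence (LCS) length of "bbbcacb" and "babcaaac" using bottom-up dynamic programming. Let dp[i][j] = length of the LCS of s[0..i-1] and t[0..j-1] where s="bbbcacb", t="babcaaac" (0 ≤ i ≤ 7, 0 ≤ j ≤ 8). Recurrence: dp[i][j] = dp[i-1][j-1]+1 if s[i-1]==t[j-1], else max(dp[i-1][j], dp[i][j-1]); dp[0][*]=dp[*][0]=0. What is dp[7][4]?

3

   ''  b  a  b  c  a  a  a  c
''  0  0  0  0  0  0  0  0  0
 b  0  1  1  1  1  1  1  1  1
 b  0  1  1  2  2  2  2  2  2
 b  0  1  1  2  2  2  2  2  2
 c  0  1  1  2  3  3  3  3  3
 a  0  1  2  2  3  4  4  4  4
 c  0  1  2  2  3  4  4  4  5
 b  0  1  2  3  3  4  4  4  5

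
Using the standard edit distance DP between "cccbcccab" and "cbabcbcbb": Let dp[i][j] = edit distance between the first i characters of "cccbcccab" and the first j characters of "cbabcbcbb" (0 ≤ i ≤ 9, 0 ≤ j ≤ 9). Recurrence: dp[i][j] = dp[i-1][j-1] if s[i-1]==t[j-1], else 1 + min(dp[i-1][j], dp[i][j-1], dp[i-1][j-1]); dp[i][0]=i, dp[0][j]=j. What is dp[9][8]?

4

   ''  c  b  a  b  c  b  c  b  b
''  0  1  2  3  4  5  6  7  8  9
 c  1  0  1  2  3  4  5  6  7  8
 c  2  1  1  2  3  3  4  5  6  7
 c  3  2  2  2  3  3  4  4  5  6
 b  4  3  2  3  2  3  3  4  4  5
 c  5  4  3  3  3  2  3  3  4  5
 c  6  5  4  4  4  3  3  3  4  5
 c  7  6  5  5  5  4  4  3  4  5
 a  8  7  6  5  6  5  5  4  4  5
 b  9  8  7  6  5  6  5  5  4  4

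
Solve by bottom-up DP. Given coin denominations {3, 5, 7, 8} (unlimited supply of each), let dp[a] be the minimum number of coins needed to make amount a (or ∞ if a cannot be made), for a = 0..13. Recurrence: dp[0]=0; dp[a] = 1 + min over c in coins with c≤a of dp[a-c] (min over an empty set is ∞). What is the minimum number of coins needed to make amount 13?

2

 a  0  1  2  3  4  5  6  7  8  9 10 11 12 13
dp  0  -  -  1  -  1  2  1  1  3  2  2  2  2
(- denotes ∞ / unreachable)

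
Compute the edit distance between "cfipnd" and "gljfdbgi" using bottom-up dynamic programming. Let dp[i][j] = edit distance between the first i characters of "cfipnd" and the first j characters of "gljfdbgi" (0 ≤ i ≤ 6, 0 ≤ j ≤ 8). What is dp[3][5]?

   ''  g  l  j  f  d  b  g  i
''  0  1  2  3  4  5  6  7  8
 c  1  1  2  3  4  5  6  7  8
 f  2  2  2  3  3  4  5  6  7
 i  3  3  3  3  4  4  5  6  6
 p  4  4  4  4  4  5  5  6  7
 n  5  5  5  5  5  5  6  6  7
 d  6  6  6  6  6  5  6  7  7

4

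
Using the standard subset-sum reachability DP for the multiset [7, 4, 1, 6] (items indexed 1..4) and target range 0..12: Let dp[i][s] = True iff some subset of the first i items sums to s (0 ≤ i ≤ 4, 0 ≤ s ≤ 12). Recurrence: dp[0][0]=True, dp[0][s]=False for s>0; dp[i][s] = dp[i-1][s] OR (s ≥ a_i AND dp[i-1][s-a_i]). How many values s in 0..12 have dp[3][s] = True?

8

i\s   0   1   2   3   4   5   6   7   8   9  10  11  12
  0   T   F   F   F   F   F   F   F   F   F   F   F   F
  1   T   F   F   F   F   F   F   T   F   F   F   F   F
  2   T   F   F   F   T   F   F   T   F   F   F   T   F
  3   T   T   F   F   T   T   F   T   T   F   F   T   T
  4   T   T   F   F   T   T   T   T   T   F   T   T   T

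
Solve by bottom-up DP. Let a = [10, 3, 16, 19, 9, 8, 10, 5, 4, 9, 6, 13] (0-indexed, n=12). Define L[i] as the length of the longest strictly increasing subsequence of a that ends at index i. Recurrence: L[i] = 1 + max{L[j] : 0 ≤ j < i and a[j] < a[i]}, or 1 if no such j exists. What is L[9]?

   i    0    1    2    3    4    5    6    7    8    9   10   11
a[i]   10    3   16   19    9    8   10    5    4    9    6   13
L[i]    1    1    2    3    2    2    3    2    2    3    3    4

3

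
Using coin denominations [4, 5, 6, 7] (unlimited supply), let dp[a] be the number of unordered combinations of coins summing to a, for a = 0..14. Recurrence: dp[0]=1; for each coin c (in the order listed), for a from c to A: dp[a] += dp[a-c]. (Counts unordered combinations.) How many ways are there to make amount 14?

3

after  coin     0     1     2     3     4     5     6     7     8     9    10    11    12    13    14
          4     1     0     0     0     1     0     0     0     1     0     0     0     1     0     0
          5     1     0     0     0     1     1     0     0     1     1     1     0     1     1     1
          6     1     0     0     0     1     1     1     0     1     1     2     1     2     1     2
          7     1     0     0     0     1     1     1     1     1     1     2     2     3     2     3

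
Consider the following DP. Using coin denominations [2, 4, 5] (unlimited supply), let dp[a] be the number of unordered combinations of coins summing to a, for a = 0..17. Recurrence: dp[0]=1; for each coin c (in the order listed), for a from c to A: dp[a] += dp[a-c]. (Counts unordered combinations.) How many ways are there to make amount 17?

5

after  coin     0     1     2     3     4     5     6     7     8     9    10    11    12    13    14    15    16    17
          2     1     0     1     0     1     0     1     0     1     0     1     0     1     0     1     0     1     0
          4     1     0     1     0     2     0     2     0     3     0     3     0     4     0     4     0     5     0
          5     1     0     1     0     2     1     2     1     3     2     4     2     5     3     6     4     7     5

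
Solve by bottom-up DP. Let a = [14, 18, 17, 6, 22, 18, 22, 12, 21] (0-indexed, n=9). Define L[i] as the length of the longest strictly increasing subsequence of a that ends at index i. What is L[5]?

   i    0    1    2    3    4    5    6    7    8
a[i]   14   18   17    6   22   18   22   12   21
L[i]    1    2    2    1    3    3    4    2    4

3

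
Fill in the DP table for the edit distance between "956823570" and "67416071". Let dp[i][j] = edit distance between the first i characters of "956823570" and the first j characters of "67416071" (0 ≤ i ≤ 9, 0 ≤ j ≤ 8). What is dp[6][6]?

6

   ''  6  7  4  1  6  0  7  1
''  0  1  2  3  4  5  6  7  8
 9  1  1  2  3  4  5  6  7  8
 5  2  2  2  3  4  5  6  7  8
 6  3  2  3  3  4  4  5  6  7
 8  4  3  3  4  4  5  5  6  7
 2  5  4  4  4  5  5  6  6  7
 3  6  5  5  5  5  6  6  7  7
 5  7  6  6  6  6  6  7  7  8
 7  8  7  6  7  7  7  7  7  8
 0  9  8  7  7  8  8  7  8  8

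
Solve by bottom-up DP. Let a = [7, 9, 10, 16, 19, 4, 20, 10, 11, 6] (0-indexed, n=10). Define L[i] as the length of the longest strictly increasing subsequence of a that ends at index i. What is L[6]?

6

   i    0    1    2    3    4    5    6    7    8    9
a[i]    7    9   10   16   19    4   20   10   11    6
L[i]    1    2    3    4    5    1    6    3    4    2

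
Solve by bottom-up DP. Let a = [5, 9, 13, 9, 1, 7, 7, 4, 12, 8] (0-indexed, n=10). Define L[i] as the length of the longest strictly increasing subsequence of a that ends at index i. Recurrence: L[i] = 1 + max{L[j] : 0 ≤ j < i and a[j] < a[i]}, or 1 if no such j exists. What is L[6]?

   i    0    1    2    3    4    5    6    7    8    9
a[i]    5    9   13    9    1    7    7    4   12    8
L[i]    1    2    3    2    1    2    2    2    3    3

2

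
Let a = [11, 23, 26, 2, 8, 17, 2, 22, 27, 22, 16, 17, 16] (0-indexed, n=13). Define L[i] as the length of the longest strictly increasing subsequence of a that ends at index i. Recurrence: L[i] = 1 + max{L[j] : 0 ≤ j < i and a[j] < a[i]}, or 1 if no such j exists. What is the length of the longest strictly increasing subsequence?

   i    0    1    2    3    4    5    6    7    8    9   10   11   12
a[i]   11   23   26    2    8   17    2   22   27   22   16   17   16
L[i]    1    2    3    1    2    3    1    4    5    4    3    4    3

5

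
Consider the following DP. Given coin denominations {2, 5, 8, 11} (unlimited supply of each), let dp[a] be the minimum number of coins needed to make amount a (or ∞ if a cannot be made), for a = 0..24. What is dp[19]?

2

 a  0  1  2  3  4  5  6  7  8  9 10 11 12 13 14 15 16 17 18 19 20 21 22 23 24
dp  0  -  1  -  2  1  3  2  1  3  2  1  3  2  4  3  2  4  3  2  4  3  2  4  3
(- denotes ∞ / unreachable)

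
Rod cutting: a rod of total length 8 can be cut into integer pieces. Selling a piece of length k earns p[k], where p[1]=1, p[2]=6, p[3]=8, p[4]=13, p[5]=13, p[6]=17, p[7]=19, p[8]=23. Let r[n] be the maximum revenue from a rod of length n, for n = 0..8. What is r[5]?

   n    0    1    2    3    4    5    6    7    8
r[n]    0    1    6    8   13   14   19   21   26

14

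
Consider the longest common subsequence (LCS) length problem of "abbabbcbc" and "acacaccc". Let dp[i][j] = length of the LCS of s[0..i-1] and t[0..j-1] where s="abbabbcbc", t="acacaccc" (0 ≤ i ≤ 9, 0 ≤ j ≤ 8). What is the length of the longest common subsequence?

4

   ''  a  c  a  c  a  c  c  c
''  0  0  0  0  0  0  0  0  0
 a  0  1  1  1  1  1  1  1  1
 b  0  1  1  1  1  1  1  1  1
 b  0  1  1  1  1  1  1  1  1
 a  0  1  1  2  2  2  2  2  2
 b  0  1  1  2  2  2  2  2  2
 b  0  1  1  2  2  2  2  2  2
 c  0  1  2  2  3  3  3  3  3
 b  0  1  2  2  3  3  3  3  3
 c  0  1  2  2  3  3  4  4  4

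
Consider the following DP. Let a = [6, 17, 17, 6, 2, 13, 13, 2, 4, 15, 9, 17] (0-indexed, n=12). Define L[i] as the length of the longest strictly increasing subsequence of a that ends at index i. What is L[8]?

   i    0    1    2    3    4    5    6    7    8    9   10   11
a[i]    6   17   17    6    2   13   13    2    4   15    9   17
L[i]    1    2    2    1    1    2    2    1    2    3    3    4

2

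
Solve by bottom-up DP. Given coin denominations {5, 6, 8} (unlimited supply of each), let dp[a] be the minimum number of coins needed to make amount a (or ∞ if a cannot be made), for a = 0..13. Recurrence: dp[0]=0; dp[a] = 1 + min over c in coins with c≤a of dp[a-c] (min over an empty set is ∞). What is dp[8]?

 a  0  1  2  3  4  5  6  7  8  9 10 11 12 13
dp  0  -  -  -  -  1  1  -  1  -  2  2  2  2
(- denotes ∞ / unreachable)

1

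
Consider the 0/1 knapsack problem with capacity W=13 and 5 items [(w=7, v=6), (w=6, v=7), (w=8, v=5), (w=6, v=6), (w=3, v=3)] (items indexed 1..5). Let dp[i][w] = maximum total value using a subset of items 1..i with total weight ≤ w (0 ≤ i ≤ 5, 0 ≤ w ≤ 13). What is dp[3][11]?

i\w   0   1   2   3   4   5   6   7   8   9  10  11  12  13
  0   0   0   0   0   0   0   0   0   0   0   0   0   0   0
  1   0   0   0   0   0   0   0   6   6   6   6   6   6   6
  2   0   0   0   0   0   0   7   7   7   7   7   7   7  13
  3   0   0   0   0   0   0   7   7   7   7   7   7   7  13
  4   0   0   0   0   0   0   7   7   7   7   7   7  13  13
  5   0   0   0   3   3   3   7   7   7  10  10  10  13  13

7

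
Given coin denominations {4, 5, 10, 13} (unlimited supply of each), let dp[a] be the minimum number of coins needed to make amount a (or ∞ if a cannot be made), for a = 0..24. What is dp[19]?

3

 a  0  1  2  3  4  5  6  7  8  9 10 11 12 13 14 15 16 17 18 19 20 21 22 23 24
dp  0  -  -  -  1  1  -  -  2  2  1  -  3  1  2  2  4  2  2  3  2  3  3  2  3
(- denotes ∞ / unreachable)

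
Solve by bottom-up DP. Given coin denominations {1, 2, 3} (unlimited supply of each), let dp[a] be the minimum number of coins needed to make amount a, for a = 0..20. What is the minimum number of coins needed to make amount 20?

 a  0  1  2  3  4  5  6  7  8  9 10 11 12 13 14 15 16 17 18 19 20
dp  0  1  1  1  2  2  2  3  3  3  4  4  4  5  5  5  6  6  6  7  7

7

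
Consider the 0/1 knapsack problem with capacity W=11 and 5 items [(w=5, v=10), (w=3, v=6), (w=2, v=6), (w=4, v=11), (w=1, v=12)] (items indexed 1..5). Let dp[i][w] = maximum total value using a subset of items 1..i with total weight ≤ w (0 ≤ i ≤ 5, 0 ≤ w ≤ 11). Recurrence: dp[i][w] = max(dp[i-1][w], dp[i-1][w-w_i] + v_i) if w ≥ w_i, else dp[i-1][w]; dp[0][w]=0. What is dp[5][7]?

i\w   0   1   2   3   4   5   6   7   8   9  10  11
  0   0   0   0   0   0   0   0   0   0   0   0   0
  1   0   0   0   0   0  10  10  10  10  10  10  10
  2   0   0   0   6   6  10  10  10  16  16  16  16
  3   0   0   6   6   6  12  12  16  16  16  22  22
  4   0   0   6   6  11  12  17  17  17  23  23  27
  5   0  12  12  18  18  23  24  29  29  29  35  35

29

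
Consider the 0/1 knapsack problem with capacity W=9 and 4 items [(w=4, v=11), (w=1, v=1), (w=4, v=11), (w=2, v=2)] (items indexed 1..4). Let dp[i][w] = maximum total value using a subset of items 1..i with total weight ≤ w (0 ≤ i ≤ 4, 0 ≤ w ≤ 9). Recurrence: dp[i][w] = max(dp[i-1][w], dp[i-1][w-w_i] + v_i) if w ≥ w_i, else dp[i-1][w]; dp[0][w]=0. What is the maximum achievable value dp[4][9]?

23

i\w   0   1   2   3   4   5   6   7   8   9
  0   0   0   0   0   0   0   0   0   0   0
  1   0   0   0   0  11  11  11  11  11  11
  2   0   1   1   1  11  12  12  12  12  12
  3   0   1   1   1  11  12  12  12  22  23
  4   0   1   2   3  11  12  13  14  22  23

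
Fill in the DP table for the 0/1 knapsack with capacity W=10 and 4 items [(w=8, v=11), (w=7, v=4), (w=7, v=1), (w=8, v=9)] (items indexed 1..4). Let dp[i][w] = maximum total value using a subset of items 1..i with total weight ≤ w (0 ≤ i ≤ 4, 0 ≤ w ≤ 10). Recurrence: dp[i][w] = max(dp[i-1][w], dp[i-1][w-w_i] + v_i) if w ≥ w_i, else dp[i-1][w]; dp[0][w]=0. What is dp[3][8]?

11

i\w   0   1   2   3   4   5   6   7   8   9  10
  0   0   0   0   0   0   0   0   0   0   0   0
  1   0   0   0   0   0   0   0   0  11  11  11
  2   0   0   0   0   0   0   0   4  11  11  11
  3   0   0   0   0   0   0   0   4  11  11  11
  4   0   0   0   0   0   0   0   4  11  11  11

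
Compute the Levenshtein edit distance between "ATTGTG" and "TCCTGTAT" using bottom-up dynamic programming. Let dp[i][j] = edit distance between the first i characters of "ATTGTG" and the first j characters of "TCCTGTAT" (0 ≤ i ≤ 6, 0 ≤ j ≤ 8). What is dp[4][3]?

   ''  T  C  C  T  G  T  A  T
''  0  1  2  3  4  5  6  7  8
 A  1  1  2  3  4  5  6  6  7
 T  2  1  2  3  3  4  5  6  6
 T  3  2  2  3  3  4  4  5  6
 G  4  3  3  3  4  3  4  5  6
 T  5  4  4  4  3  4  3  4  5
 G  6  5  5  5  4  3  4  4  5

3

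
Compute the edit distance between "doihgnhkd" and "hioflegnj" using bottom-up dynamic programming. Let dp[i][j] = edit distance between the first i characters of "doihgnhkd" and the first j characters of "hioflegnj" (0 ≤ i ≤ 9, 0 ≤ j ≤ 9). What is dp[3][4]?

3

   ''  h  i  o  f  l  e  g  n  j
''  0  1  2  3  4  5  6  7  8  9
 d  1  1  2  3  4  5  6  7  8  9
 o  2  2  2  2  3  4  5  6  7  8
 i  3  3  2  3  3  4  5  6  7  8
 h  4  3  3  3  4  4  5  6  7  8
 g  5  4  4  4  4  5  5  5  6  7
 n  6  5  5  5  5  5  6  6  5  6
 h  7  6  6  6  6  6  6  7  6  6
 k  8  7  7  7  7  7  7  7  7  7
 d  9  8  8  8  8  8  8  8  8  8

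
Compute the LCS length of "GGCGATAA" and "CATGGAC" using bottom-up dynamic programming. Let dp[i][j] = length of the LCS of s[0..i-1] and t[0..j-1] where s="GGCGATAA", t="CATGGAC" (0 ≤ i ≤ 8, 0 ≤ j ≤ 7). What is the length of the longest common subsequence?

4

   ''  C  A  T  G  G  A  C
''  0  0  0  0  0  0  0  0
 G  0  0  0  0  1  1  1  1
 G  0  0  0  0  1  2  2  2
 C  0  1  1  1  1  2  2  3
 G  0  1  1  1  2  2  2  3
 A  0  1  2  2  2  2  3  3
 T  0  1  2  3  3  3  3  3
 A  0  1  2  3  3  3  4  4
 A  0  1  2  3  3  3  4  4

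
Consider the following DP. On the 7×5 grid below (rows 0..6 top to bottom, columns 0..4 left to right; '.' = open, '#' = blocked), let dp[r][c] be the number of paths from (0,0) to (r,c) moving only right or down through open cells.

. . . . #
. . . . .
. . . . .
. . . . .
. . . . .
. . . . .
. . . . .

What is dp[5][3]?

r\c   0   1   2   3   4
  0   1   1   1   1   0
  1   1   2   3   4   4
  2   1   3   6  10  14
  3   1   4  10  20  34
  4   1   5  15  35  69
  5   1   6  21  56 125
  6   1   7  28  84 209

56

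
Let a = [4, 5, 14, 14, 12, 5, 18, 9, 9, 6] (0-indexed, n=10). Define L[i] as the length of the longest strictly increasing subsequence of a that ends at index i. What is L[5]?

2

   i    0    1    2    3    4    5    6    7    8    9
a[i]    4    5   14   14   12    5   18    9    9    6
L[i]    1    2    3    3    3    2    4    3    3    3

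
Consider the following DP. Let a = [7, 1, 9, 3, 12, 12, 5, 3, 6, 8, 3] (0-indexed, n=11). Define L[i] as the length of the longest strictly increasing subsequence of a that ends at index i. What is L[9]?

5

   i    0    1    2    3    4    5    6    7    8    9   10
a[i]    7    1    9    3   12   12    5    3    6    8    3
L[i]    1    1    2    2    3    3    3    2    4    5    2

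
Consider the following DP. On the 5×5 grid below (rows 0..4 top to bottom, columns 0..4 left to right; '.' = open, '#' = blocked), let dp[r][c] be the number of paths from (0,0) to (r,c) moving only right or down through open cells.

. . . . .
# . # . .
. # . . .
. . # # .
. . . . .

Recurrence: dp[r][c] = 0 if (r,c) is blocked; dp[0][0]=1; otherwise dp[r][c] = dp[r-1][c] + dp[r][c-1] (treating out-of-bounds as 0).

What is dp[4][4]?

3

r\c   0   1   2   3   4
  0   1   1   1   1   1
  1   0   1   0   1   2
  2   0   0   0   1   3
  3   0   0   0   0   3
  4   0   0   0   0   3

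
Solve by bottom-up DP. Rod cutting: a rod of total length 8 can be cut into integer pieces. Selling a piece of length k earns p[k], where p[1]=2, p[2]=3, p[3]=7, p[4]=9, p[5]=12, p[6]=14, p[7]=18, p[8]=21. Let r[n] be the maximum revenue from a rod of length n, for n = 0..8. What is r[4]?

9

   n    0    1    2    3    4    5    6    7    8
r[n]    0    2    4    7    9   12   14   18   21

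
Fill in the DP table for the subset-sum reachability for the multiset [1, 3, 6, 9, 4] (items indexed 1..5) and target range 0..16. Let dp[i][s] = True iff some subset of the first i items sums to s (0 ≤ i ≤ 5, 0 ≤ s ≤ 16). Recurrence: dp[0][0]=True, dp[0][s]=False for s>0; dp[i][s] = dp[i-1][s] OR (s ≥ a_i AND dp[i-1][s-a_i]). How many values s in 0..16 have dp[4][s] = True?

i\s   0   1   2   3   4   5   6   7   8   9  10  11  12  13  14  15  16
  0   T   F   F   F   F   F   F   F   F   F   F   F   F   F   F   F   F
  1   T   T   F   F   F   F   F   F   F   F   F   F   F   F   F   F   F
  2   T   T   F   T   T   F   F   F   F   F   F   F   F   F   F   F   F
  3   T   T   F   T   T   F   T   T   F   T   T   F   F   F   F   F   F
  4   T   T   F   T   T   F   T   T   F   T   T   F   T   T   F   T   T
  5   T   T   F   T   T   T   T   T   T   T   T   T   T   T   T   T   T

12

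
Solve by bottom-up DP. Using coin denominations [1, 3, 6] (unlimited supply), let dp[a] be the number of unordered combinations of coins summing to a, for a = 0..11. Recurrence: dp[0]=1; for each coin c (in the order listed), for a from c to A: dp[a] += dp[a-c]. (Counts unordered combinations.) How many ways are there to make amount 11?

after  coin     0     1     2     3     4     5     6     7     8     9    10    11
          1     1     1     1     1     1     1     1     1     1     1     1     1
          3     1     1     1     2     2     2     3     3     3     4     4     4
          6     1     1     1     2     2     2     4     4     4     6     6     6

6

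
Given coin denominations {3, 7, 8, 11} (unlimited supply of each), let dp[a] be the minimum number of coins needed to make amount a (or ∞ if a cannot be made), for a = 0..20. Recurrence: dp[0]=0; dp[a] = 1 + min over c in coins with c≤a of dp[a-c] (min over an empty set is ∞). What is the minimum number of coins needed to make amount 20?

 a  0  1  2  3  4  5  6  7  8  9 10 11 12 13 14 15 16 17 18 19 20
dp  0  -  -  1  -  -  2  1  1  3  2  1  4  3  2  2  2  3  2  2  4
(- denotes ∞ / unreachable)

4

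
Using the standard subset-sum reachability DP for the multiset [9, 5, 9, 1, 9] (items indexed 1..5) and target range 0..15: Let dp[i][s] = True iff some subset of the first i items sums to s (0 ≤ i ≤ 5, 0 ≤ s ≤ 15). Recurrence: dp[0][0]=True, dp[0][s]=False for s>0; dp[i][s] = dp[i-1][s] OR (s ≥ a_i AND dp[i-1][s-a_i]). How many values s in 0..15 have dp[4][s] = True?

8

i\s   0   1   2   3   4   5   6   7   8   9  10  11  12  13  14  15
  0   T   F   F   F   F   F   F   F   F   F   F   F   F   F   F   F
  1   T   F   F   F   F   F   F   F   F   T   F   F   F   F   F   F
  2   T   F   F   F   F   T   F   F   F   T   F   F   F   F   T   F
  3   T   F   F   F   F   T   F   F   F   T   F   F   F   F   T   F
  4   T   T   F   F   F   T   T   F   F   T   T   F   F   F   T   T
  5   T   T   F   F   F   T   T   F   F   T   T   F   F   F   T   T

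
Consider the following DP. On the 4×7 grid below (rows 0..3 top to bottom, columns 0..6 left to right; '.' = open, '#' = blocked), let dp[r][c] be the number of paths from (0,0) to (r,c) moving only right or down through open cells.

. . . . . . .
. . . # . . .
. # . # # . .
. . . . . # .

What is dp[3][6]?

5

r\c   0   1   2   3   4   5   6
  0   1   1   1   1   1   1   1
  1   1   2   3   0   1   2   3
  2   1   0   3   0   0   2   5
  3   1   1   4   4   4   0   5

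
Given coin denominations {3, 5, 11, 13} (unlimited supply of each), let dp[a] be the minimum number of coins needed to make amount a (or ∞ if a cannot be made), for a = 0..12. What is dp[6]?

 a  0  1  2  3  4  5  6  7  8  9 10 11 12
dp  0  -  -  1  -  1  2  -  2  3  2  1  4
(- denotes ∞ / unreachable)

2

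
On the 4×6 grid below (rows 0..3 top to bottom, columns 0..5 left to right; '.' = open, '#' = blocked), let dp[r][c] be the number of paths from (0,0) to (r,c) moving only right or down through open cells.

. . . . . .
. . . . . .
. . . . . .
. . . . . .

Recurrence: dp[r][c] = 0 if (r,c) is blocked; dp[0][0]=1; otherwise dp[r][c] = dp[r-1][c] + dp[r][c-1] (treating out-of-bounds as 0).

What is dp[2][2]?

r\c   0   1   2   3   4   5
  0   1   1   1   1   1   1
  1   1   2   3   4   5   6
  2   1   3   6  10  15  21
  3   1   4  10  20  35  56

6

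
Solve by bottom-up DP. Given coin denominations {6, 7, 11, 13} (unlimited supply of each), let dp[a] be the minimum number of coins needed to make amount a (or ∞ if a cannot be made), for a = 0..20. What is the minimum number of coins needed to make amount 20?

2

 a  0  1  2  3  4  5  6  7  8  9 10 11 12 13 14 15 16 17 18 19 20
dp  0  -  -  -  -  -  1  1  -  -  -  1  2  1  2  -  -  2  2  2  2
(- denotes ∞ / unreachable)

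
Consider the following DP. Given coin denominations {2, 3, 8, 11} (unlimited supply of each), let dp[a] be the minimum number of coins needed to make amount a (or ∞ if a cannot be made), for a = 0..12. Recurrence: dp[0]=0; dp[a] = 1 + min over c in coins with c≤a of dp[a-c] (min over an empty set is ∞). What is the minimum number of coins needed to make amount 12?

3

 a  0  1  2  3  4  5  6  7  8  9 10 11 12
dp  0  -  1  1  2  2  2  3  1  3  2  1  3
(- denotes ∞ / unreachable)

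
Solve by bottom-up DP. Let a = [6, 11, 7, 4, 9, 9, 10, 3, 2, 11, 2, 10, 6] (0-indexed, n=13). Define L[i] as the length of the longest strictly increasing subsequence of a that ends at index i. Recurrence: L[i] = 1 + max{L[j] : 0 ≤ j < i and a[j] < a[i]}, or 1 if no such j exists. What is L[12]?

   i    0    1    2    3    4    5    6    7    8    9   10   11   12
a[i]    6   11    7    4    9    9   10    3    2   11    2   10    6
L[i]    1    2    2    1    3    3    4    1    1    5    1    4    2

2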